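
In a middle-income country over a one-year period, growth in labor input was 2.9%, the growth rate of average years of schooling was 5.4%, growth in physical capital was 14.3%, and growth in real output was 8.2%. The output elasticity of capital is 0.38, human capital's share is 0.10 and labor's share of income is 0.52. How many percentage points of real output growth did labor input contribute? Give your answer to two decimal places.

Labor's share = 1 − 0.38 − 0.1 = 0.52.
Contribution = share × growth = 0.52 × 2.9 = 1.508 pp.

1.51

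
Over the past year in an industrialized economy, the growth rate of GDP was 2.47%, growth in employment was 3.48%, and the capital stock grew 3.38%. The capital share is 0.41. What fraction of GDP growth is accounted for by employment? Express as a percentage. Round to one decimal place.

83.1%

Labor's share = 1 − 0.41 = 0.59.
Employment contributed 0.59 × 3.48 = 2.0532 pp.
Share of growth = 2.0532 / 2.47 × 100 = 83.126%.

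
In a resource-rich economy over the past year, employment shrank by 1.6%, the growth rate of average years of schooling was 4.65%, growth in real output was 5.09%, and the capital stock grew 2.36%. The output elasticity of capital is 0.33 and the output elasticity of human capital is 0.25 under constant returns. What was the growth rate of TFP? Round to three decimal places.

TFP grew 3.821%.

Labor's share = 1 − 0.33 − 0.25 = 0.42.
The capital stock: 0.33 × 2.36 = 0.7788 pp.
Average years of schooling: 0.25 × 4.65 = 1.1625 pp.
Employment: 0.42 × (-1.6) = -0.672 pp.
TFP growth = 5.09 − 1.2693 = 3.8207%.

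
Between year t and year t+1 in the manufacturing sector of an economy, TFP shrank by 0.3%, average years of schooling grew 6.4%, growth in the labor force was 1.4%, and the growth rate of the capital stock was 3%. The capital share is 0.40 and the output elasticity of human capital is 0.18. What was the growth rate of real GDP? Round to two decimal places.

Labor's share = 1 − 0.4 − 0.18 = 0.42.
The capital stock: 0.4 × 3 = 1.2 pp.
Average years of schooling: 0.18 × 6.4 = 1.152 pp.
The labor force: 0.42 × 1.4 = 0.588 pp.
Output growth = -0.3 + 2.94 = 2.64%.

Real GDP grew 2.64%.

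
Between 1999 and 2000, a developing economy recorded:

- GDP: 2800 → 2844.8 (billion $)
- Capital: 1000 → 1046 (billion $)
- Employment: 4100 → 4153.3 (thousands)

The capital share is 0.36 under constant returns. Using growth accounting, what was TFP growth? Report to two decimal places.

-0.89%

GDP growth = (2844.8 − 2800) / 2800 = 1.6%.
Capital growth = (1046 − 1000) / 1000 = 4.6%.
Employment growth = (4153.3 − 4100) / 4100 = 1.3%.
Labor's share = 1 − 0.36 = 0.64.
Capital: 0.36 × 4.6 = 1.656 pp.
Employment: 0.64 × 1.3 = 0.832 pp.
TFP growth = 1.6 − 2.488 = -0.888%.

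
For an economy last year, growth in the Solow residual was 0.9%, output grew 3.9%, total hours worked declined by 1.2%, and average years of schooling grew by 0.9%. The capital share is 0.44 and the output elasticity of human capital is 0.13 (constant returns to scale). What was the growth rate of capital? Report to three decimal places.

Capital grew 7.725%.

Labor's share = 1 − 0.44 − 0.13 = 0.43.
gY = gA + 0.13×0.9 + 0.43×(-1.2) + 0.44×g.
0.44×g = 3.9 − 0.9 + 0.399 = 3.399.
g = 3.399 / 0.44 = 7.725%.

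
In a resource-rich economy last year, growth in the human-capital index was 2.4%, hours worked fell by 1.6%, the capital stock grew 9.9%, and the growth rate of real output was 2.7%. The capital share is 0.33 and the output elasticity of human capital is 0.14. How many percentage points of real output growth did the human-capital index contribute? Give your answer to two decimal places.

0.34 percentage points

Contribution = share × growth = 0.14 × 2.4 = 0.336 pp.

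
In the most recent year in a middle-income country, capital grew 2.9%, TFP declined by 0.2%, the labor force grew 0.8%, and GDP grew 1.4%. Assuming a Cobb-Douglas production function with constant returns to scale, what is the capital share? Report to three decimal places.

The capital share is 0.381.

gY = gA + α·gK + (1−α)·gL, so gY − gA − gL = α(gK − gL).
1.4 + 0.2 − 0.8 = α × (2.9 − 0.8).
0.8 = 2.1 α, so α = 0.38095.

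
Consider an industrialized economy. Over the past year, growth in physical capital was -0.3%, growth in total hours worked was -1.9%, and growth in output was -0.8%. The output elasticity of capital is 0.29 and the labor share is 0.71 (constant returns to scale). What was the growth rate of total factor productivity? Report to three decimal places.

Labor's share = 1 − 0.29 = 0.71.
Physical capital: 0.29 × (-0.3) = -0.087 pp.
Total hours worked: 0.71 × (-1.9) = -1.349 pp.
TFP growth = -0.8 + 1.436 = 0.636%.

0.636%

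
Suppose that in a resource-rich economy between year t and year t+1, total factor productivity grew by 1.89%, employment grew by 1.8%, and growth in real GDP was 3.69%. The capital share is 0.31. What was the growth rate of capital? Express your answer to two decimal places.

1.80%

Labor's share = 1 − 0.31 = 0.69.
gY = gA + 0.69×1.8 + 0.31×g.
0.31×g = 3.69 − 1.89 − 1.242 = 0.558.
g = 0.558 / 0.31 = 1.8%.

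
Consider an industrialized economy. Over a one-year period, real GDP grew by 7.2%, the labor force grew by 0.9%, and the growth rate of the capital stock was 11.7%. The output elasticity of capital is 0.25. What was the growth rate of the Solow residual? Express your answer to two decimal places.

Labor's share = 1 − 0.25 = 0.75.
The capital stock: 0.25 × 11.7 = 2.925 pp.
The labor force: 0.75 × 0.9 = 0.675 pp.
TFP growth = 7.2 − 3.6 = 3.6%.

3.60%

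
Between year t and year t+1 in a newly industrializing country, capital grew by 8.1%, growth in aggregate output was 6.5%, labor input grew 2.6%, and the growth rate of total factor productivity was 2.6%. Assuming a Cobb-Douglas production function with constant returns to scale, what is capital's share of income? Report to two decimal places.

α = 0.24

gY = gA + α·gK + (1−α)·gL, so gY − gA − gL = α(gK − gL).
6.5 − 2.6 − 2.6 = α × (8.1 − 2.6).
1.3 = 5.5 α, so α = 0.2364.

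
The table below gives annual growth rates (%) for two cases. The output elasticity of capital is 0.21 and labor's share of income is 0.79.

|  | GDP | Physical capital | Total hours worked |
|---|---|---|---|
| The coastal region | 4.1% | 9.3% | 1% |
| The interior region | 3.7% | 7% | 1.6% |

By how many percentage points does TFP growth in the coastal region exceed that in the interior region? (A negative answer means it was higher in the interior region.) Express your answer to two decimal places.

0.39 percentage points

Labor's share = 1 − 0.21 = 0.79.
The coastal region: TFP = 4.1 − 1.953 − 0.79 = 1.357%.
The interior region: TFP = 3.7 − 1.47 − 1.264 = 0.966%.
Difference = 1.357 − (0.966) = 0.391 pp.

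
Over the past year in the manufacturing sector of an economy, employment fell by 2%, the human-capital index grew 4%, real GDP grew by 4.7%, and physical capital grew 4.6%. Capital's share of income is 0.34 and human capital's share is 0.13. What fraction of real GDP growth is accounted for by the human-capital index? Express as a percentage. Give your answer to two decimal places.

The human-capital index accounted for 11.06% of growth.

The human-capital index contributed 0.13 × 4 = 0.52 pp.
Share of growth = 0.52 / 4.7 × 100 = 11.0638%.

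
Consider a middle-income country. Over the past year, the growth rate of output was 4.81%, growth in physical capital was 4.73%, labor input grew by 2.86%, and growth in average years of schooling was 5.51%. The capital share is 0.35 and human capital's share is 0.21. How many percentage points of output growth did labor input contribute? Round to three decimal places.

Labor's share = 1 − 0.35 − 0.21 = 0.44.
Contribution = share × growth = 0.44 × 2.86 = 1.2584 pp.

1.258 percentage points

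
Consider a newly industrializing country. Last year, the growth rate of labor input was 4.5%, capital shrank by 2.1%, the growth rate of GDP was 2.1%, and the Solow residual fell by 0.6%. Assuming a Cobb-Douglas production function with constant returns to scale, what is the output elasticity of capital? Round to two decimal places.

0.27

gY = gA + α·gK + (1−α)·gL, so gY − gA − gL = α(gK − gL).
2.1 + 0.6 − 4.5 = α × (-2.1 − 4.5).
-1.8 = -6.6 α, so α = 0.2727.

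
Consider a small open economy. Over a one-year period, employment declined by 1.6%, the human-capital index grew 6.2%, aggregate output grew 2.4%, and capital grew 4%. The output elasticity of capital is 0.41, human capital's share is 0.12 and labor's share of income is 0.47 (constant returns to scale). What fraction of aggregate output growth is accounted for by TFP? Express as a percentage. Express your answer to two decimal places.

Labor's share = 1 − 0.41 − 0.12 = 0.47.
Capital: 0.41 × 4 = 1.64 pp.
The human-capital index: 0.12 × 6.2 = 0.744 pp.
Employment: 0.47 × (-1.6) = -0.752 pp.
TFP growth = 2.4 − 1.632 = 0.768%.
TFP share of growth = 0.768 / 2.4 × 100 = 32%.

TFP accounted for 32.00% of growth.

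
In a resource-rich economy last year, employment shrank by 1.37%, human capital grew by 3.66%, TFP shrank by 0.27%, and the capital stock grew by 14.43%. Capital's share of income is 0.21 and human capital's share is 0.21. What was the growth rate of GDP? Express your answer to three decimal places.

GDP grew 2.734%.

Labor's share = 1 − 0.21 − 0.21 = 0.58.
The capital stock: 0.21 × 14.43 = 3.0303 pp.
Human capital: 0.21 × 3.66 = 0.7686 pp.
Employment: 0.58 × (-1.37) = -0.7946 pp.
Output growth = -0.27 + 3.0043 = 2.7343%.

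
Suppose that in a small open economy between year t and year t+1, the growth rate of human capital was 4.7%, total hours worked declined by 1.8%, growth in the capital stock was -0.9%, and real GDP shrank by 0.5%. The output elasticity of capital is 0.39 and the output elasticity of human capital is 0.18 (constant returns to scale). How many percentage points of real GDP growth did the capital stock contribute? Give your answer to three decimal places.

Contribution = share × growth = 0.39 × (-0.9) = -0.351 pp.

-0.351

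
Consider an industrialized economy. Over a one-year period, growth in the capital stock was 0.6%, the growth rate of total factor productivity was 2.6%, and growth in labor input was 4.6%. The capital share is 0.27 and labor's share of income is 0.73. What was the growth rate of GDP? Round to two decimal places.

Labor's share = 1 − 0.27 = 0.73.
The capital stock: 0.27 × 0.6 = 0.162 pp.
Labor input: 0.73 × 4.6 = 3.358 pp.
Output growth = 2.6 + 3.52 = 6.12%.

GDP growth was 6.12%.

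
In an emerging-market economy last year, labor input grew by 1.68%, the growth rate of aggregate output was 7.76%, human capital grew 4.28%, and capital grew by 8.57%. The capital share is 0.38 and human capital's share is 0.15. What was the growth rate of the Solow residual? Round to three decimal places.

Labor's share = 1 − 0.38 − 0.15 = 0.47.
Capital: 0.38 × 8.57 = 3.2566 pp.
Human capital: 0.15 × 4.28 = 0.642 pp.
Labor input: 0.47 × 1.68 = 0.7896 pp.
TFP growth = 7.76 − 4.6882 = 3.0718%.

3.072%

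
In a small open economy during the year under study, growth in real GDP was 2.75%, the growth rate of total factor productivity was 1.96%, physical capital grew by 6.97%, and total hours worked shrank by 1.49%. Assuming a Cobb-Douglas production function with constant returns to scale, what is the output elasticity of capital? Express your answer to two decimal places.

gY = gA + α·gK + (1−α)·gL, so gY − gA − gL = α(gK − gL).
2.75 − 1.96 + 1.49 = α × (6.97 − (-1.49)).
2.28 = 8.46 α, so α = 0.2695.

The output elasticity of capital is 0.27.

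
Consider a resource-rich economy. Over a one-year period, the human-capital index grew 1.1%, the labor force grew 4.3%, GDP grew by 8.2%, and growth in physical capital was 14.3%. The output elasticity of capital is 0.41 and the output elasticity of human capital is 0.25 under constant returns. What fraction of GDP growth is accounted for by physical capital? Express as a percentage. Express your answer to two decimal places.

Physical capital contributed 0.41 × 14.3 = 5.863 pp.
Share of growth = 5.863 / 8.2 × 100 = 71.5%.

71.50%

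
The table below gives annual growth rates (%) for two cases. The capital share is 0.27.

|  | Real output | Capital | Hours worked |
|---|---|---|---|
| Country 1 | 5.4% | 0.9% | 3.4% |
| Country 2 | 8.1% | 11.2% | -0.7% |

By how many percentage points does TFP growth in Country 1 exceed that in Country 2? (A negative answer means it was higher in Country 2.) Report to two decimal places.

-2.91 percentage points

Labor's share = 1 − 0.27 = 0.73.
Country 1: TFP = 5.4 − 0.243 − 2.482 = 2.675%.
Country 2: TFP = 8.1 − 3.024 + 0.511 = 5.587%.
Difference = 2.675 − (5.587) = -2.912 pp.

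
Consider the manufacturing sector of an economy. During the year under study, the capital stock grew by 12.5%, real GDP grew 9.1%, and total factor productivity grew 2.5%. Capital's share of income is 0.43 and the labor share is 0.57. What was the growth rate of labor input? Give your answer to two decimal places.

Labor's share = 1 − 0.43 = 0.57.
gY = gA + 0.43×12.5 + 0.57×g.
0.57×g = 9.1 − 2.5 − 5.375 = 1.225.
g = 1.225 / 0.57 = 2.1491%.

Labor input grew 2.15%.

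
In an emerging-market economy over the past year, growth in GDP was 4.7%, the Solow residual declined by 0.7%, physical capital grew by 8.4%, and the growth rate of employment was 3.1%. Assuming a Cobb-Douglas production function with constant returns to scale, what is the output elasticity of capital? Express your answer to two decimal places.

α = 0.43

gY = gA + α·gK + (1−α)·gL, so gY − gA − gL = α(gK − gL).
4.7 + 0.7 − 3.1 = α × (8.4 − 3.1).
2.3 = 5.3 α, so α = 0.434.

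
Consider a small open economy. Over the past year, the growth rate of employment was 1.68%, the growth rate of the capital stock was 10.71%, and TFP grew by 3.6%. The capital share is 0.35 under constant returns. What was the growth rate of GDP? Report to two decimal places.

GDP grew 8.44%.

Labor's share = 1 − 0.35 = 0.65.
The capital stock: 0.35 × 10.71 = 3.7485 pp.
Employment: 0.65 × 1.68 = 1.092 pp.
Output growth = 3.6 + 4.8405 = 8.4405%.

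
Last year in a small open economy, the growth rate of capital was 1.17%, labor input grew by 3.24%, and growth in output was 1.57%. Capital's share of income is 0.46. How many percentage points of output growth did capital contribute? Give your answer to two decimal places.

Contribution = share × growth = 0.46 × 1.17 = 0.5382 pp.

0.54 pp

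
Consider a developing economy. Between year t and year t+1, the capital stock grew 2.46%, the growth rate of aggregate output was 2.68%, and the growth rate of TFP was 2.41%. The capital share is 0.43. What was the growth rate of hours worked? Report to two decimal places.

-1.38%

Labor's share = 1 − 0.43 = 0.57.
gY = gA + 0.43×2.46 + 0.57×g.
0.57×g = 2.68 − 2.41 − 1.0578 = -0.7878.
g = -0.7878 / 0.57 = -1.3821%.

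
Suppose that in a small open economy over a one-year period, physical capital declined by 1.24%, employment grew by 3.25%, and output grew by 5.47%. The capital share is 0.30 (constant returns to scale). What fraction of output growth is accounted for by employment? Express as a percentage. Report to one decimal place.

41.6%

Labor's share = 1 − 0.3 = 0.7.
Employment contributed 0.7 × 3.25 = 2.275 pp.
Share of growth = 2.275 / 5.47 × 100 = 41.59%.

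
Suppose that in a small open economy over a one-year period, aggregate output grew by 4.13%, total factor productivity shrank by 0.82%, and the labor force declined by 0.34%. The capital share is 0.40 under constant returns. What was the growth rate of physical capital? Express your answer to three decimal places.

Labor's share = 1 − 0.4 = 0.6.
gY = gA + 0.6×(-0.34) + 0.4×g.
0.4×g = 4.13 + 0.82 + 0.204 = 5.154.
g = 5.154 / 0.4 = 12.885%.

Physical capital growth was 12.885%.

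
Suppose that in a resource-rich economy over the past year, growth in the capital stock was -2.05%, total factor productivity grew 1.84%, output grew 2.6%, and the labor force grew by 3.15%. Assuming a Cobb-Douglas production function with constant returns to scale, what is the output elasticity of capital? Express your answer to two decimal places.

0.46

gY = gA + α·gK + (1−α)·gL, so gY − gA − gL = α(gK − gL).
2.6 − 1.84 − 3.15 = α × (-2.05 − 3.15).
-2.39 = -5.2 α, so α = 0.4596.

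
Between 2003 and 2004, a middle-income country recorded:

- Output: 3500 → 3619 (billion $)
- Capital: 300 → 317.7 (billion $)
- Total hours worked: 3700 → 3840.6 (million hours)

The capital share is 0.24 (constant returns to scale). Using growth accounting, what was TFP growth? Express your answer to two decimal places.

Output growth = (3619 − 3500) / 3500 = 3.4%.
Capital growth = (317.7 − 300) / 300 = 5.9%.
Total hours worked growth = (3840.6 − 3700) / 3700 = 3.8%.
Labor's share = 1 − 0.24 = 0.76.
Capital: 0.24 × 5.9 = 1.416 pp.
Total hours worked: 0.76 × 3.8 = 2.888 pp.
TFP growth = 3.4 − 4.304 = -0.904%.

-0.90%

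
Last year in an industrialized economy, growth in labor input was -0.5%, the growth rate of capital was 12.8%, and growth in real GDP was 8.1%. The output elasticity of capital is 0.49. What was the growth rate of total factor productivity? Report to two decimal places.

2.08%

Labor's share = 1 − 0.49 = 0.51.
Capital: 0.49 × 12.8 = 6.272 pp.
Labor input: 0.51 × (-0.5) = -0.255 pp.
TFP growth = 8.1 − 6.017 = 2.083%.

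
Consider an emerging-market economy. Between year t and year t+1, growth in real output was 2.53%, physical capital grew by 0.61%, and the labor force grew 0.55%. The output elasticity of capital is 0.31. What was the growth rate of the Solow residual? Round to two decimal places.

Labor's share = 1 − 0.31 = 0.69.
Physical capital: 0.31 × 0.61 = 0.1891 pp.
The labor force: 0.69 × 0.55 = 0.3795 pp.
TFP growth = 2.53 − 0.5686 = 1.9614%.

1.96%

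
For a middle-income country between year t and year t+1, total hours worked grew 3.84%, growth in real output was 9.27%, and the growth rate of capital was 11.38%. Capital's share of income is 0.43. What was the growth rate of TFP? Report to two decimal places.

Labor's share = 1 − 0.43 = 0.57.
Capital: 0.43 × 11.38 = 4.8934 pp.
Total hours worked: 0.57 × 3.84 = 2.1888 pp.
TFP growth = 9.27 − 7.0822 = 2.1878%.

2.19%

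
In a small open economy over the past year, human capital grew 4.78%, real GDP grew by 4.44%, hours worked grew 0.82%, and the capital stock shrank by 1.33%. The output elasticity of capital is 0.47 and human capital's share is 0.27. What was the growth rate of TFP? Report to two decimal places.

3.56%

Labor's share = 1 − 0.47 − 0.27 = 0.26.
The capital stock: 0.47 × (-1.33) = -0.6251 pp.
Human capital: 0.27 × 4.78 = 1.2906 pp.
Hours worked: 0.26 × 0.82 = 0.2132 pp.
TFP growth = 4.44 − 0.8787 = 3.5613%.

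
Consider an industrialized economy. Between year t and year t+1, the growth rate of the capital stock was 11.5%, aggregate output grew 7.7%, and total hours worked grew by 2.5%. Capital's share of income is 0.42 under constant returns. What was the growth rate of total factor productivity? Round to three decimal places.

1.420%

Labor's share = 1 − 0.42 = 0.58.
The capital stock: 0.42 × 11.5 = 4.83 pp.
Total hours worked: 0.58 × 2.5 = 1.45 pp.
TFP growth = 7.7 − 6.28 = 1.42%.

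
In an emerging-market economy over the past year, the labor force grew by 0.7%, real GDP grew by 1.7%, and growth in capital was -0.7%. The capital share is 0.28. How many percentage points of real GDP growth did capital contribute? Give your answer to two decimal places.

-0.20 pp

Contribution = share × growth = 0.28 × (-0.7) = -0.196 pp.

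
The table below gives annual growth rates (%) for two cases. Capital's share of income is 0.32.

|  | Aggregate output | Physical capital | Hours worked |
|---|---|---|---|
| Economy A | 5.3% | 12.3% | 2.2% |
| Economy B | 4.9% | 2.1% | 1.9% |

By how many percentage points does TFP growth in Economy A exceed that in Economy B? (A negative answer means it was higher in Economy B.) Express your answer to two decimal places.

-3.07 percentage points

Labor's share = 1 − 0.32 = 0.68.
Economy A: TFP = 5.3 − 3.936 − 1.496 = -0.132%.
Economy B: TFP = 4.9 − 0.672 − 1.292 = 2.936%.
Difference = -0.132 − (2.936) = -3.068 pp.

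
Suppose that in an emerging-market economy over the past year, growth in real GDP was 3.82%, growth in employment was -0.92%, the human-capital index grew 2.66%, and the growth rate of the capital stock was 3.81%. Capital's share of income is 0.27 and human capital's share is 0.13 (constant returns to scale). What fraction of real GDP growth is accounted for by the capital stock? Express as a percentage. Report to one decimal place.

The capital stock accounted for 26.9% of growth.

The capital stock contributed 0.27 × 3.81 = 1.0287 pp.
Share of growth = 1.0287 / 3.82 × 100 = 26.929%.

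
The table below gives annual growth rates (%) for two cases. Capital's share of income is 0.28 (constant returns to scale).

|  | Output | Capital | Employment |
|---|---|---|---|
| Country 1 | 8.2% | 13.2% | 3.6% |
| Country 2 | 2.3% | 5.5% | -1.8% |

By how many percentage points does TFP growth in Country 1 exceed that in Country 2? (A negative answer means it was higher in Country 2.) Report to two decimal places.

Labor's share = 1 − 0.28 = 0.72.
Country 1: TFP = 8.2 − 3.696 − 2.592 = 1.912%.
Country 2: TFP = 2.3 − 1.54 + 1.296 = 2.056%.
Difference = 1.912 − (2.056) = -0.144 pp.

-0.14 percentage points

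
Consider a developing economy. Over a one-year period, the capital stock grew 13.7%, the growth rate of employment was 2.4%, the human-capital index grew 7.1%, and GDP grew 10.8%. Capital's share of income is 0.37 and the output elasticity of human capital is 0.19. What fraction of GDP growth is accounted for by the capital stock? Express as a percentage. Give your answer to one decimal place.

The capital stock contributed 0.37 × 13.7 = 5.069 pp.
Share of growth = 5.069 / 10.8 × 100 = 46.935%.

The capital stock accounted for 46.9% of growth.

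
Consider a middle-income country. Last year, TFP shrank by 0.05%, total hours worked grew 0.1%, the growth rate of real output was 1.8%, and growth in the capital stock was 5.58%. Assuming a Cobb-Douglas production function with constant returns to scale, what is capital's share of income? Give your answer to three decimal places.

0.319

gY = gA + α·gK + (1−α)·gL, so gY − gA − gL = α(gK − gL).
1.8 + 0.05 − 0.1 = α × (5.58 − 0.1).
1.75 = 5.48 α, so α = 0.31934.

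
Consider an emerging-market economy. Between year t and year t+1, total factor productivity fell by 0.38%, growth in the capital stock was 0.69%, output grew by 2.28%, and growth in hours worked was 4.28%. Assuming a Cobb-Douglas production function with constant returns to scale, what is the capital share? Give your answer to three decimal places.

gY = gA + α·gK + (1−α)·gL, so gY − gA − gL = α(gK − gL).
2.28 + 0.38 − 4.28 = α × (0.69 − 4.28).
-1.62 = -3.59 α, so α = 0.45125.

α = 0.451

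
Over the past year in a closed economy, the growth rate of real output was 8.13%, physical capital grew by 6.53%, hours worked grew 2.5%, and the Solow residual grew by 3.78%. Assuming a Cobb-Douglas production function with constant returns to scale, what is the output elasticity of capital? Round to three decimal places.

The output elasticity of capital is 0.459.

gY = gA + α·gK + (1−α)·gL, so gY − gA − gL = α(gK − gL).
8.13 − 3.78 − 2.5 = α × (6.53 − 2.5).
1.85 = 4.03 α, so α = 0.45906.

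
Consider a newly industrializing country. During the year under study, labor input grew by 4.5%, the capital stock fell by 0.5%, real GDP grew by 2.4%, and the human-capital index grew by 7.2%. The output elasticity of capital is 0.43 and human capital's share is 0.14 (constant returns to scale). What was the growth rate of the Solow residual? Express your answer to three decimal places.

-0.328%

Labor's share = 1 − 0.43 − 0.14 = 0.43.
The capital stock: 0.43 × (-0.5) = -0.215 pp.
The human-capital index: 0.14 × 7.2 = 1.008 pp.
Labor input: 0.43 × 4.5 = 1.935 pp.
TFP growth = 2.4 − 2.728 = -0.328%.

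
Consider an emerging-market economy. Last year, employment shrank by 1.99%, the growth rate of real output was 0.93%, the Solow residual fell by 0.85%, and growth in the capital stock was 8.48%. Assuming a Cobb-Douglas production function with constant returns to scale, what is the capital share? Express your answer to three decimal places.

α = 0.360

gY = gA + α·gK + (1−α)·gL, so gY − gA − gL = α(gK − gL).
0.93 + 0.85 + 1.99 = α × (8.48 − (-1.99)).
3.77 = 10.47 α, so α = 0.36008.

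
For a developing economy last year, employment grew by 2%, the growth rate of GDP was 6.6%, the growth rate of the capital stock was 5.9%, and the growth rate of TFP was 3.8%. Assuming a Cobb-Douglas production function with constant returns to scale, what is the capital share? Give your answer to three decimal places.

gY = gA + α·gK + (1−α)·gL, so gY − gA − gL = α(gK − gL).
6.6 − 3.8 − 2 = α × (5.9 − 2).
0.8 = 3.9 α, so α = 0.20513.

0.205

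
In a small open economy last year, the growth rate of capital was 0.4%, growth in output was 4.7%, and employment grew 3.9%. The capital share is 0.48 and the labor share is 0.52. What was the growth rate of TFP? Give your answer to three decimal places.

Labor's share = 1 − 0.48 = 0.52.
Capital: 0.48 × 0.4 = 0.192 pp.
Employment: 0.52 × 3.9 = 2.028 pp.
TFP growth = 4.7 − 2.22 = 2.48%.

TFP growth was 2.480%.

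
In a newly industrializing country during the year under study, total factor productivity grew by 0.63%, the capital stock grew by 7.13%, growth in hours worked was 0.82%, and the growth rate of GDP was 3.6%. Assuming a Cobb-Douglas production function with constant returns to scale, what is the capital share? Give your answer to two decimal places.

0.34

gY = gA + α·gK + (1−α)·gL, so gY − gA − gL = α(gK − gL).
3.6 − 0.63 − 0.82 = α × (7.13 − 0.82).
2.15 = 6.31 α, so α = 0.3407.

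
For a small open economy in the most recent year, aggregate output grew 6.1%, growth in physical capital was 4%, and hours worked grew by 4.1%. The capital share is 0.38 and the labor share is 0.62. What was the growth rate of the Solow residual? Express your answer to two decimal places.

Labor's share = 1 − 0.38 = 0.62.
Physical capital: 0.38 × 4 = 1.52 pp.
Hours worked: 0.62 × 4.1 = 2.542 pp.
TFP growth = 6.1 − 4.062 = 2.038%.

The Solow residual growth was 2.04%.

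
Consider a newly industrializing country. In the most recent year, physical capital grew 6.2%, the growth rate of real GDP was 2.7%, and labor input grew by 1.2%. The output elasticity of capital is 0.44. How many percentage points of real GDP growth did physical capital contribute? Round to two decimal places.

Contribution = share × growth = 0.44 × 6.2 = 2.728 pp.

2.73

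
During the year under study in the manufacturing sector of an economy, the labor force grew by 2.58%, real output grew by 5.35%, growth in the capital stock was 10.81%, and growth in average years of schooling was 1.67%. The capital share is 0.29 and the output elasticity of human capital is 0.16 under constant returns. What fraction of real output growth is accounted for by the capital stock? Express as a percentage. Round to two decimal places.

58.60%

The capital stock contributed 0.29 × 10.81 = 3.1349 pp.
Share of growth = 3.1349 / 5.35 × 100 = 58.5963%.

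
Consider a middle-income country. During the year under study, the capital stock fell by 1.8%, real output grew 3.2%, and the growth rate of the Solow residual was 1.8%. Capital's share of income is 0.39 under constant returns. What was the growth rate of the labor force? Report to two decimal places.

3.45%

Labor's share = 1 − 0.39 = 0.61.
gY = gA + 0.39×(-1.8) + 0.61×g.
0.61×g = 3.2 − 1.8 + 0.702 = 2.102.
g = 2.102 / 0.61 = 3.4459%.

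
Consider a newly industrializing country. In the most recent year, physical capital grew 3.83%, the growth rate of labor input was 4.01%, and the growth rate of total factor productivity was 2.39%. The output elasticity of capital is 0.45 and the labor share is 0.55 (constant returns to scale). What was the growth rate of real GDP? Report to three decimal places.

Labor's share = 1 − 0.45 = 0.55.
Physical capital: 0.45 × 3.83 = 1.7235 pp.
Labor input: 0.55 × 4.01 = 2.2055 pp.
Output growth = 2.39 + 3.929 = 6.319%.

6.319%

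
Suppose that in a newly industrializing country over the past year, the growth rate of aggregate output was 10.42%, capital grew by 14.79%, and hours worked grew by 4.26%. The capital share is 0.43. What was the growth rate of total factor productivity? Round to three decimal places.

Labor's share = 1 − 0.43 = 0.57.
Capital: 0.43 × 14.79 = 6.3597 pp.
Hours worked: 0.57 × 4.26 = 2.4282 pp.
TFP growth = 10.42 − 8.7879 = 1.6321%.

1.632%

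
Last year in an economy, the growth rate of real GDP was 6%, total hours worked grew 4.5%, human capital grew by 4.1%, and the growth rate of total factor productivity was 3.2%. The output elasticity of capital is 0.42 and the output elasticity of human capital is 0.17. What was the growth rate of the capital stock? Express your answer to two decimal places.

The capital stock grew 0.61%.

Labor's share = 1 − 0.42 − 0.17 = 0.41.
gY = gA + 0.17×4.1 + 0.41×4.5 + 0.42×g.
0.42×g = 6 − 3.2 − 2.542 = 0.258.
g = 0.258 / 0.42 = 0.6143%.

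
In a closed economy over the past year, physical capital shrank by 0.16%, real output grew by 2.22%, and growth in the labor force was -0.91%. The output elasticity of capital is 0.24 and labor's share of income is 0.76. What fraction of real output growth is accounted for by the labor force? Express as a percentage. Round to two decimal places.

The labor force accounted for -31.15% of growth.

Labor's share = 1 − 0.24 = 0.76.
The labor force contributed 0.76 × (-0.91) = -0.6916 pp.
Share of growth = -0.6916 / 2.22 × 100 = -31.1532%.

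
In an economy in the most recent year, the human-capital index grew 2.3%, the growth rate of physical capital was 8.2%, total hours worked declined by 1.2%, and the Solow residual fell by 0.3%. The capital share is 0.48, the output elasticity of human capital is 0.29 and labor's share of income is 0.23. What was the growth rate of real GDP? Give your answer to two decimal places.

Labor's share = 1 − 0.48 − 0.29 = 0.23.
Physical capital: 0.48 × 8.2 = 3.936 pp.
The human-capital index: 0.29 × 2.3 = 0.667 pp.
Total hours worked: 0.23 × (-1.2) = -0.276 pp.
Output growth = -0.3 + 4.327 = 4.027%.

Real GDP growth was 4.03%.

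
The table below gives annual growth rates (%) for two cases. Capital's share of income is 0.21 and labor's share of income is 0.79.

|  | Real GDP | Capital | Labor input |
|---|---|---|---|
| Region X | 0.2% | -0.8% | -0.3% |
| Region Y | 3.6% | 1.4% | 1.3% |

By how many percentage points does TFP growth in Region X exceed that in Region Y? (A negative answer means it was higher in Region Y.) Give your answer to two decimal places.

Labor's share = 1 − 0.21 = 0.79.
Region X: TFP = 0.2 + 0.168 + 0.237 = 0.605%.
Region Y: TFP = 3.6 − 0.294 − 1.027 = 2.279%.
Difference = 0.605 − (2.279) = -1.674 pp.

-1.67 percentage points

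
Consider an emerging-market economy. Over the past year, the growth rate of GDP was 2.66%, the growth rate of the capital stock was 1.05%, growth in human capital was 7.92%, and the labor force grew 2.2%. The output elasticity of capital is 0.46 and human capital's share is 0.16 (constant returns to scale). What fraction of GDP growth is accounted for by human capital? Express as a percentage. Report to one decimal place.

Human capital accounted for 47.6% of growth.

Human capital contributed 0.16 × 7.92 = 1.2672 pp.
Share of growth = 1.2672 / 2.66 × 100 = 47.639%.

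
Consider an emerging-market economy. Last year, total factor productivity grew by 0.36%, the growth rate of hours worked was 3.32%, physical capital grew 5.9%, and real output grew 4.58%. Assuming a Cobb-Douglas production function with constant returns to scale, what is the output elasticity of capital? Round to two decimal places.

gY = gA + α·gK + (1−α)·gL, so gY − gA − gL = α(gK − gL).
4.58 − 0.36 − 3.32 = α × (5.9 − 3.32).
0.9 = 2.58 α, so α = 0.3488.

The output elasticity of capital is 0.35.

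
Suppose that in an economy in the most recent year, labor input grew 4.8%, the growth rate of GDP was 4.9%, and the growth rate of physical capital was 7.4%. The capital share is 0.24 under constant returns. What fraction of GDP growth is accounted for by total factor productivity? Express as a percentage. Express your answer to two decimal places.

Total factor productivity accounted for -10.69% of growth.

Labor's share = 1 − 0.24 = 0.76.
Physical capital: 0.24 × 7.4 = 1.776 pp.
Labor input: 0.76 × 4.8 = 3.648 pp.
TFP growth = 4.9 − 5.424 = -0.524%.
TFP share of growth = -0.524 / 4.9 × 100 = -10.6939%.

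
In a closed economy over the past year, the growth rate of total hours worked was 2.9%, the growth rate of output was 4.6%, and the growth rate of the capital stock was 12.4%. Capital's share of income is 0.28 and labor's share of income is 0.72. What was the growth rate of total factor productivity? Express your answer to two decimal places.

Labor's share = 1 − 0.28 = 0.72.
The capital stock: 0.28 × 12.4 = 3.472 pp.
Total hours worked: 0.72 × 2.9 = 2.088 pp.
TFP growth = 4.6 − 5.56 = -0.96%.

-0.96%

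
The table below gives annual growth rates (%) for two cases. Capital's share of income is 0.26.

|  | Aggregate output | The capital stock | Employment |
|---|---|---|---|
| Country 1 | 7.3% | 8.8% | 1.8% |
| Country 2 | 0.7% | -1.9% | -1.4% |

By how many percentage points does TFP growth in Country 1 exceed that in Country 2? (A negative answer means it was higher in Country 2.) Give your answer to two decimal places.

1.45 percentage points

Labor's share = 1 − 0.26 = 0.74.
Country 1: TFP = 7.3 − 2.288 − 1.332 = 3.68%.
Country 2: TFP = 0.7 + 0.494 + 1.036 = 2.23%.
Difference = 3.68 − (2.23) = 1.45 pp.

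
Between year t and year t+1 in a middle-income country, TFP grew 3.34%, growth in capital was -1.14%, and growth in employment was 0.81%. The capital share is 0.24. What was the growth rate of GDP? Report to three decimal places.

Labor's share = 1 − 0.24 = 0.76.
Capital: 0.24 × (-1.14) = -0.2736 pp.
Employment: 0.76 × 0.81 = 0.6156 pp.
Output growth = 3.34 + 0.342 = 3.682%.

3.682%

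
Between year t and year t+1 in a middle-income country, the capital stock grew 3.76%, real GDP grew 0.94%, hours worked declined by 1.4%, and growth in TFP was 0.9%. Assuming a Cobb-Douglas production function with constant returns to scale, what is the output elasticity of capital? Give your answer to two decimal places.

The output elasticity of capital is 0.28.

gY = gA + α·gK + (1−α)·gL, so gY − gA − gL = α(gK − gL).
0.94 − 0.9 + 1.4 = α × (3.76 − (-1.4)).
1.44 = 5.16 α, so α = 0.2791.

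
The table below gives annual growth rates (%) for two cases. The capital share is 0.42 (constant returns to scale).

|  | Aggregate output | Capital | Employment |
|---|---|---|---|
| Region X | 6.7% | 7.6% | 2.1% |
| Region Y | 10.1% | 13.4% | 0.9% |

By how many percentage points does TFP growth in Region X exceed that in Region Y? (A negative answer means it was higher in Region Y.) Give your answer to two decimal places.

Labor's share = 1 − 0.42 = 0.58.
Region X: TFP = 6.7 − 3.192 − 1.218 = 2.29%.
Region Y: TFP = 10.1 − 5.628 − 0.522 = 3.95%.
Difference = 2.29 − (3.95) = -1.66 pp.

-1.66 percentage points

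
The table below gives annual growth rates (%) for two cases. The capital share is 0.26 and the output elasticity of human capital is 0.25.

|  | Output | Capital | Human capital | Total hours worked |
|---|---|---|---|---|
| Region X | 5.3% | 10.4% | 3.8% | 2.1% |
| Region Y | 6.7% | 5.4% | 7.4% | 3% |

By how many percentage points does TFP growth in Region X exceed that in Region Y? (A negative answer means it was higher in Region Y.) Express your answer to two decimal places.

-1.36 percentage points

Labor's share = 1 − 0.26 − 0.25 = 0.49.
Region X: TFP = 5.3 − 2.704 − 0.95 − 1.029 = 0.617%.
Region Y: TFP = 6.7 − 1.404 − 1.85 − 1.47 = 1.976%.
Difference = 0.617 − (1.976) = -1.359 pp.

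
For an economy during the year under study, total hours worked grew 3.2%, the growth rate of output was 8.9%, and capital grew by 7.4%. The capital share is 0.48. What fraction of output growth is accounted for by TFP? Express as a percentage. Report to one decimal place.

Labor's share = 1 − 0.48 = 0.52.
Capital: 0.48 × 7.4 = 3.552 pp.
Total hours worked: 0.52 × 3.2 = 1.664 pp.
TFP growth = 8.9 − 5.216 = 3.684%.
TFP share of growth = 3.684 / 8.9 × 100 = 41.393%.

41.4%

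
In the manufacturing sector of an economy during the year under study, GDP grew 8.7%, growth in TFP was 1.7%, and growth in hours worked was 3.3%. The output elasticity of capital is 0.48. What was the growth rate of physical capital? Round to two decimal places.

11.01%

Labor's share = 1 − 0.48 = 0.52.
gY = gA + 0.52×3.3 + 0.48×g.
0.48×g = 8.7 − 1.7 − 1.716 = 5.284.
g = 5.284 / 0.48 = 11.0083%.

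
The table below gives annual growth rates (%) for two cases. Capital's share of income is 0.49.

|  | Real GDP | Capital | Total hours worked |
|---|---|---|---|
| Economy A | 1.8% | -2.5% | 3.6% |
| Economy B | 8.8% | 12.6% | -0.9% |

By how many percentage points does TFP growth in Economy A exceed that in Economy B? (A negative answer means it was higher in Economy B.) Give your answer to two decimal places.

Labor's share = 1 − 0.49 = 0.51.
Economy A: TFP = 1.8 + 1.225 − 1.836 = 1.189%.
Economy B: TFP = 8.8 − 6.174 + 0.459 = 3.085%.
Difference = 1.189 − (3.085) = -1.896 pp.

-1.90 percentage points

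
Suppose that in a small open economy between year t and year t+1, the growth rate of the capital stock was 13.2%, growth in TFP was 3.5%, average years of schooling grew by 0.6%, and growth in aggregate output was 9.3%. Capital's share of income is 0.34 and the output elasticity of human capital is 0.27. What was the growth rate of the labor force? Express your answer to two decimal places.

The labor force grew 2.95%.

Labor's share = 1 − 0.34 − 0.27 = 0.39.
gY = gA + 0.34×13.2 + 0.27×0.6 + 0.39×g.
0.39×g = 9.3 − 3.5 − 4.65 = 1.15.
g = 1.15 / 0.39 = 2.9487%.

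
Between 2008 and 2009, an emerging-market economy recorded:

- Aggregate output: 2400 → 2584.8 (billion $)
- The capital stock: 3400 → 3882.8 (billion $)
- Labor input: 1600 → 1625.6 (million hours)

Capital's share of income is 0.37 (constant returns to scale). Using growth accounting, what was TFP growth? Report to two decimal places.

Aggregate output growth = (2584.8 − 2400) / 2400 = 7.7%.
The capital stock growth = (3882.8 − 3400) / 3400 = 14.2%.
Labor input growth = (1625.6 − 1600) / 1600 = 1.6%.
Labor's share = 1 − 0.37 = 0.63.
The capital stock: 0.37 × 14.2 = 5.254 pp.
Labor input: 0.63 × 1.6 = 1.008 pp.
TFP growth = 7.7 − 6.262 = 1.438%.

1.44%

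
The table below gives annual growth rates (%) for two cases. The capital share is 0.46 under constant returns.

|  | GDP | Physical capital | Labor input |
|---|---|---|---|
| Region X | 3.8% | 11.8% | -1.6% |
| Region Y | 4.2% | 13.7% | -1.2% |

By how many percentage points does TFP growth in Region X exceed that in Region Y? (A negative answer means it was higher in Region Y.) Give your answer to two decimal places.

0.69 percentage points

Labor's share = 1 − 0.46 = 0.54.
Region X: TFP = 3.8 − 5.428 + 0.864 = -0.764%.
Region Y: TFP = 4.2 − 6.302 + 0.648 = -1.454%.
Difference = -0.764 − (-1.454) = 0.69 pp.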